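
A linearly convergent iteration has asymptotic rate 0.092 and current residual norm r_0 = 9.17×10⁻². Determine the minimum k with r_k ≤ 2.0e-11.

After k steps, r_k ≈ 9.17×10⁻²·0.092^k.
Need 0.092^k ≤ 2.0e-11/9.17×10⁻² = 2.18103e-10.
k ≥ ln(2.18103e-10)/ln(0.092) = -22.2461/-2.38597 = 9.324.
Smallest integer k = 10.

10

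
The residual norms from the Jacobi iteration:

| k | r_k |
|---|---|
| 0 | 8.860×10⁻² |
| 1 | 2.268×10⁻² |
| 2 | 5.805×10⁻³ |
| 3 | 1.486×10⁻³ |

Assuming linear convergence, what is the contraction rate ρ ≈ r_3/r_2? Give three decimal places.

ρ ≈ r_3/r_2 = 1.486×10⁻³/5.805×10⁻³ = 0.25599

0.256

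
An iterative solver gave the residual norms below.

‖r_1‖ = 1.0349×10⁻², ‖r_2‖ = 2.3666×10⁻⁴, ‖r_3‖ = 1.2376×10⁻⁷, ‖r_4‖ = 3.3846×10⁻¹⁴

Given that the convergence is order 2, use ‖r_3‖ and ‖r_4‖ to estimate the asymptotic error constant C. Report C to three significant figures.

2.21

C ≈ ‖r_4‖ / ‖r_3‖^2
  = 3.3846×10⁻¹⁴ / (1.2376×10⁻⁷)^2
  = 3.3846×10⁻¹⁴ / 1.53165e-14 ≈ 2.2098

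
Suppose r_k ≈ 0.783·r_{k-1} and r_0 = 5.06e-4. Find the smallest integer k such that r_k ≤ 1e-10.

After k steps, r_k ≈ 5.06e-4·0.783^k.
Need 0.783^k ≤ 1e-10/5.06e-4 = 1.97628e-07.
k ≥ ln(1.97628e-07)/ln(0.783) = -15.4369/-0.24462 = 63.106.
Smallest integer k = 64.

64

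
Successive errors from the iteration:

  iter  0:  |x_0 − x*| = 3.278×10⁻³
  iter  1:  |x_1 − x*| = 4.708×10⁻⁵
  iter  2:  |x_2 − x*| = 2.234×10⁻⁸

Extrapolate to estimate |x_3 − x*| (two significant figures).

2.3e-14

First estimate the order: p ≈ ln(|x_2 − x*|/|x_1 − x*|) / ln(|x_1 − x*|/|x_0 − x*|) = ln(2.234×10⁻⁸/4.708×10⁻⁵)/ln(4.708×10⁻⁵/3.278×10⁻³) = ln(0.000474511)/ln(0.0143624) ≈ 1.8037.
Then |x_3 − x*| ≈ |x_2 − x*|·(|x_2 − x*|/|x_1 − x*|)^p = 2.234×10⁻⁸·(0.000474511)^1.8037 = 2.234×10⁻⁸·1.01145e-06 ≈ 2.26e-14.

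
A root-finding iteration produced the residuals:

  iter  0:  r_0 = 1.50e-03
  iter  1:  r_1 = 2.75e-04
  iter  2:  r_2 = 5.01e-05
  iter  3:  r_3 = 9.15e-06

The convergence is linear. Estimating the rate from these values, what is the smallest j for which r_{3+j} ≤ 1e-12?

10

Rate ρ ≈ r_3/r_2 = 9.15e-06/5.01e-05 = 0.1826.
After j more steps, r_{3+j} ≈ 9.15e-06·ρ^j; need ρ^j ≤ 1e-12/9.15e-06 = 1.0929e-07.
j ≥ ln(1.0929e-07)/ln(0.1826) = -16.0293/-1.70046 = 9.426.
So 10 more iterations are needed.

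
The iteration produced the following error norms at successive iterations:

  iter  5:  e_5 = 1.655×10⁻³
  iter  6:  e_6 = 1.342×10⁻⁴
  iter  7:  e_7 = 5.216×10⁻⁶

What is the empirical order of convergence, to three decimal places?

1.293

p ≈ ln(e_7/e_6) / ln(e_6/e_5)
  = ln(5.216×10⁻⁶/1.342×10⁻⁴) / ln(1.342×10⁻⁴/1.655×10⁻³)
  = ln(0.0388674) / ln(0.0810876)
  = -3.247599 / -2.512225 ≈ 1.292718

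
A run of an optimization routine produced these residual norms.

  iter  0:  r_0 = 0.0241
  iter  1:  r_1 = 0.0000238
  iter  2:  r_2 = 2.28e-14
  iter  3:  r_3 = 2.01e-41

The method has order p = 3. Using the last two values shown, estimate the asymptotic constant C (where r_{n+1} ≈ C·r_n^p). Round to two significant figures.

C ≈ r_3 / r_2^3
  = 2.01e-41 / (2.28e-14)^3
  = 2.01e-41 / 1.18524e-41 ≈ 1.6959

1.7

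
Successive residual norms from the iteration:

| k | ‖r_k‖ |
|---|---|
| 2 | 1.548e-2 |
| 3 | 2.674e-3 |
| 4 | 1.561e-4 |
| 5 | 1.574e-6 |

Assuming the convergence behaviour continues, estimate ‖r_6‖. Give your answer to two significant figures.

First estimate the order: p ≈ ln(‖r_5‖/‖r_4‖) / ln(‖r_4‖/‖r_3‖) = ln(1.574e-6/1.561e-4)/ln(1.561e-4/2.674e-3) = ln(0.0100833)/ln(0.058377) ≈ 1.6181.
Then ‖r_6‖ ≈ ‖r_5‖·(‖r_5‖/‖r_4‖)^p = 1.574e-6·(0.0100833)^1.6181 = 1.574e-6·0.000588342 ≈ 9.261e-10.

9.3e-10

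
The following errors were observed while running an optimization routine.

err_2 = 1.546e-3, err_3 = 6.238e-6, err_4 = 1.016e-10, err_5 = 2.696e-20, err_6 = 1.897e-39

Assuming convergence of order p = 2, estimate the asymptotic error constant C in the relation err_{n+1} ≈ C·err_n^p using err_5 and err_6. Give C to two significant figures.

C ≈ err_6 / err_5^2
  = 1.897e-39 / (2.696e-20)^2
  = 1.897e-39 / 7.26842e-40 ≈ 2.6099

2.6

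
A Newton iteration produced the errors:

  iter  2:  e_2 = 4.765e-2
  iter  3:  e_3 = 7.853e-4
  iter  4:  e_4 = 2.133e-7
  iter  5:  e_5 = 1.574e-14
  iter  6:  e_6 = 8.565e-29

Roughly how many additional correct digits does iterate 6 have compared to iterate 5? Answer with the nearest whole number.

Digits gained ≈ log₁₀(e_5/e_6) = log₁₀(1.574e-14/8.565e-29) = log₁₀(1.83771e+14) ≈ 14.264.

14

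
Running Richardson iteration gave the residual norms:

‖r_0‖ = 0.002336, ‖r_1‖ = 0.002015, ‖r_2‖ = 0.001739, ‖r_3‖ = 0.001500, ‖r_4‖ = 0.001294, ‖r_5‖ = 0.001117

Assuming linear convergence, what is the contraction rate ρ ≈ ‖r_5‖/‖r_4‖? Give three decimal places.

0.863

ρ ≈ ‖r_5‖/‖r_4‖ = 0.001117/0.001294 = 0.86321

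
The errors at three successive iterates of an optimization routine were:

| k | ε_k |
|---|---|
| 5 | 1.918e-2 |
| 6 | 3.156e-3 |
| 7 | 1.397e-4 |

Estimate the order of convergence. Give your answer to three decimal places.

p ≈ ln(ε_7/ε_6) / ln(ε_6/ε_5)
  = ln(1.397e-4/3.156e-3) / ln(3.156e-3/1.918e-2)
  = ln(0.0442649) / ln(0.164546)
  = -3.117563 / -1.804565 ≈ 1.727598

1.728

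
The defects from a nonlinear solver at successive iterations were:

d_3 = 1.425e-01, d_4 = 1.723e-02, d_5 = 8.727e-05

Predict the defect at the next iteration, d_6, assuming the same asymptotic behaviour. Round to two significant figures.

1.6e-10

First estimate the order: p ≈ ln(d_5/d_4) / ln(d_4/d_3) = ln(8.727e-05/1.723e-02)/ln(1.723e-02/1.425e-01) = ln(0.005065)/ln(0.120912) ≈ 2.5017.
Then d_6 ≈ d_5·(d_5/d_4)^p = 8.727e-05·(0.005065)^2.5017 = 8.727e-05·1.80945e-06 ≈ 1.579e-10.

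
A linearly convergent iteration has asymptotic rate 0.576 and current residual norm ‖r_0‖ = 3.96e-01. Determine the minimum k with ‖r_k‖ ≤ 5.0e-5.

After k steps, ‖r_k‖ ≈ 3.96e-01·0.576^k.
Need 0.576^k ≤ 5.0e-5/3.96e-01 = 0.000126263.
k ≥ ln(0.000126263)/ln(0.576) = -8.9771/-0.55165 = 16.273.
Smallest integer k = 17.

17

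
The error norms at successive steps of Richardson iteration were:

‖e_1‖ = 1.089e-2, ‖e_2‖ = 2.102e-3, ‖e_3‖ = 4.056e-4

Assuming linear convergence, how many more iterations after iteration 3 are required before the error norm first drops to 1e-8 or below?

Rate ρ ≈ ‖e_3‖/‖e_2‖ = 4.056e-4/2.102e-3 = 0.1930.
After j more steps, ‖e_{3+j}‖ ≈ 4.056e-4·ρ^j; need ρ^j ≤ 1e-8/4.056e-4 = 2.46548e-05.
j ≥ ln(2.46548e-05)/ln(0.1930) = -10.6105/-1.64507 = 6.450.
So 7 more iterations are needed.

7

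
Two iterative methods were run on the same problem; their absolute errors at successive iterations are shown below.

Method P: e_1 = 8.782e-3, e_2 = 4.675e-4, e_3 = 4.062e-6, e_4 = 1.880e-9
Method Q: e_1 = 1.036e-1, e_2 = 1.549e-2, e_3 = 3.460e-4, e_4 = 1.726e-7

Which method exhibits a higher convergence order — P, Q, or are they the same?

Q

Method P: p ≈ ln(1.880e-9/4.062e-6)/ln(4.062e-6/4.675e-4) ≈ 1.62.
Method Q: p ≈ ln(1.726e-7/3.460e-4)/ln(3.460e-4/1.549e-2) ≈ 2.00.
Method Q has the higher order (≈2.0 vs ≈1.6).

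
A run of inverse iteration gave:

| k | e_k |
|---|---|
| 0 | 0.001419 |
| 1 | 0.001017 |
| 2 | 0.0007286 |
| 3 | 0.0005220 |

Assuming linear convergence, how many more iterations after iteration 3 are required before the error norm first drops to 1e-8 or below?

33

Rate ρ ≈ e_3/e_2 = 0.0005220/0.0007286 = 0.7164.
After j more steps, e_{3+j} ≈ 0.0005220·ρ^j; need ρ^j ≤ 1e-8/0.0005220 = 1.91571e-05.
j ≥ ln(1.91571e-05)/ln(0.7164) = -10.8628/-0.33352 = 32.570.
So 33 more iterations are needed.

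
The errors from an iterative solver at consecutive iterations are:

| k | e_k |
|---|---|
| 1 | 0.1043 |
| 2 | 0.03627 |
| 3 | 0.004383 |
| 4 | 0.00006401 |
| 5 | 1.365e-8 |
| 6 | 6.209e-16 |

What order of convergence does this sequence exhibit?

2

Consecutive ratios: e_6/e_5 = 6.209e-16/1.365e-8 = 4.54872e-08, e_5/e_4 = 1.365e-8/0.00006401 = 0.000213248.
p ≈ ln(4.54872e-08)/ln(0.000213248) = -16.9058/-8.4531 ≈ 2.00.
So the convergence is quadratic (order 2).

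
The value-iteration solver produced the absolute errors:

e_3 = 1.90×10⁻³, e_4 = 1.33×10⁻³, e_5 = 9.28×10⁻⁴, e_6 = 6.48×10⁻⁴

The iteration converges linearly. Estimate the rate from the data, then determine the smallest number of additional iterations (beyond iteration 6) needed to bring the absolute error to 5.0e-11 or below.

Rate ρ ≈ e_6/e_5 = 6.48×10⁻⁴/9.28×10⁻⁴ = 0.6983.
After j more steps, e_{6+j} ≈ 6.48×10⁻⁴·ρ^j; need ρ^j ≤ 5.0e-11/6.48×10⁻⁴ = 7.71605e-08.
j ≥ ln(7.71605e-08)/ln(0.6983) = -16.3774/-0.35911 = 45.606.
So 46 more iterations are needed.

46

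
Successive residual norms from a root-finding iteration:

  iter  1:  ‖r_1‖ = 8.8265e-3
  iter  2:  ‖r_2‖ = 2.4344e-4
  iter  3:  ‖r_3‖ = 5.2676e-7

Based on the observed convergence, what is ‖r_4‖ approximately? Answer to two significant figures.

First estimate the order: p ≈ ln(‖r_3‖/‖r_2‖) / ln(‖r_2‖/‖r_1‖) = ln(5.2676e-7/2.4344e-4)/ln(2.4344e-4/8.8265e-3) = ln(0.00216382)/ln(0.0275806) ≈ 1.7089.
Then ‖r_4‖ ≈ ‖r_3‖·(‖r_3‖/‖r_2‖)^p = 5.2676e-7·(0.00216382)^1.7089 = 5.2676e-7·2.79357e-05 ≈ 1.472e-11.

1.5e-11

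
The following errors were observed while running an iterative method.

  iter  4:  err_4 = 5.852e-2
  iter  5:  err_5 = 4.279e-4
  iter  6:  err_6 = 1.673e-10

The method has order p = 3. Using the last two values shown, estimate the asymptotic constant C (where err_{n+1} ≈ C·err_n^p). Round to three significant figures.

C ≈ err_6 / err_5^3
  = 1.673e-10 / (4.279e-4)^3
  = 1.673e-10 / 7.83478e-11 ≈ 2.1354

2.14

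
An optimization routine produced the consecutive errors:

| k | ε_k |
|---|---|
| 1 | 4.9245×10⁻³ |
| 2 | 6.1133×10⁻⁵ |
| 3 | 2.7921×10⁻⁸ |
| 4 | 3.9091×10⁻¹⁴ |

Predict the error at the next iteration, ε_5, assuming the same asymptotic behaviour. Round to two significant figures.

First estimate the order: p ≈ ln(ε_4/ε_3) / ln(ε_3/ε_2) = ln(3.9091×10⁻¹⁴/2.7921×10⁻⁸)/ln(2.7921×10⁻⁸/6.1133×10⁻⁵) = ln(1.40006e-06)/ln(0.000456726) ≈ 1.7525.
Then ε_5 ≈ ε_4·(ε_4/ε_3)^p = 3.9091×10⁻¹⁴·(1.40006e-06)^1.7525 = 3.9091×10⁻¹⁴·5.50962e-11 ≈ 2.154e-24.

2.2e-24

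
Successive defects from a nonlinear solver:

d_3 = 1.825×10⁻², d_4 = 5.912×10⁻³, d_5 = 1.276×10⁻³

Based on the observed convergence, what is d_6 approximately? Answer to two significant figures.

First estimate the order: p ≈ ln(d_5/d_4) / ln(d_4/d_3) = ln(1.276×10⁻³/5.912×10⁻³)/ln(5.912×10⁻³/1.825×10⁻²) = ln(0.215832)/ln(0.323945) ≈ 1.3603.
Then d_6 ≈ d_5·(d_5/d_4)^p = 1.276×10⁻³·(0.215832)^1.3603 = 1.276×10⁻³·0.124222 ≈ 0.0001585.

1.6e-4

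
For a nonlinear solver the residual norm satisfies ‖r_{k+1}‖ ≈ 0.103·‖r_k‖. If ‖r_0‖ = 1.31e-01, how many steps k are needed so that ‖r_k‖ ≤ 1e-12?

After k steps, ‖r_k‖ ≈ 1.31e-01·0.103^k.
Need 0.103^k ≤ 1e-12/1.31e-01 = 7.63359e-12.
k ≥ ln(7.63359e-12)/ln(0.103) = -25.5985/-2.27303 = 11.262.
Smallest integer k = 12.

12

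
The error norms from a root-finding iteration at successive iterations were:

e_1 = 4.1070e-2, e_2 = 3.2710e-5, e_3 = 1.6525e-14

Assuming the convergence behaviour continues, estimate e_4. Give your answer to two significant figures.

2.1e-42

First estimate the order: p ≈ ln(e_3/e_2) / ln(e_2/e_1) = ln(1.6525e-14/3.2710e-5)/ln(3.2710e-5/4.1070e-2) = ln(5.05197e-10)/ln(0.000796445) ≈ 3.0000.
Then e_4 ≈ e_3·(e_3/e_2)^p = 1.6525e-14·(5.05197e-10)^3.0000 = 1.6525e-14·1.28938e-28 ≈ 2.131e-42.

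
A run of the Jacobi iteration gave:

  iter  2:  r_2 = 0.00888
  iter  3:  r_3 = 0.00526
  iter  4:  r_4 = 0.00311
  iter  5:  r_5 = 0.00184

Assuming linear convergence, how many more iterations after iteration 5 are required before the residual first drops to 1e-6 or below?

15

Rate ρ ≈ r_5/r_4 = 0.00184/0.00311 = 0.5916.
After j more steps, r_{5+j} ≈ 0.00184·ρ^j; need ρ^j ≤ 1e-6/0.00184 = 0.000543478.
j ≥ ln(0.000543478)/ln(0.5916) = -7.5175/-0.52492 = 14.321.
So 15 more iterations are needed.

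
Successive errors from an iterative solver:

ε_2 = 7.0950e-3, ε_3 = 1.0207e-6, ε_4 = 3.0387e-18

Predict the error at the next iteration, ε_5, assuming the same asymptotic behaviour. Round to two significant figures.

8.0e-53

First estimate the order: p ≈ ln(ε_4/ε_3) / ln(ε_3/ε_2) = ln(3.0387e-18/1.0207e-6)/ln(1.0207e-6/7.0950e-3) = ln(2.97707e-12)/ln(0.000143862) ≈ 3.0000.
Then ε_5 ≈ ε_4·(ε_4/ε_3)^p = 3.0387e-18·(2.97707e-12)^3.0000 = 3.0387e-18·2.63856e-35 ≈ 8.018e-53.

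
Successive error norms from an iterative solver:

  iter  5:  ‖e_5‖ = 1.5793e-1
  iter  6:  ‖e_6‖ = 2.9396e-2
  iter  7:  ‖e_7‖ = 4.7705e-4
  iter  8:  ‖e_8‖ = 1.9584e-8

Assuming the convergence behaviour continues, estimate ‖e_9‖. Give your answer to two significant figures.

First estimate the order: p ≈ ln(‖e_8‖/‖e_7‖) / ln(‖e_7‖/‖e_6‖) = ln(1.9584e-8/4.7705e-4)/ln(4.7705e-4/2.9396e-2) = ln(4.10523e-05)/ln(0.0162284) ≈ 2.4510.
Then ‖e_9‖ ≈ ‖e_8‖·(‖e_8‖/‖e_7‖)^p = 1.9584e-8·(4.10523e-05)^2.4510 = 1.9584e-8·1.77129e-11 ≈ 3.469e-19.

3.5e-19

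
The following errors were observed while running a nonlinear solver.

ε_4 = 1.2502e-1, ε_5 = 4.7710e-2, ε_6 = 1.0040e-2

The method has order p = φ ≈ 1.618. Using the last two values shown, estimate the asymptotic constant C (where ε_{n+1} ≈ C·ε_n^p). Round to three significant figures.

1.38

C ≈ ε_6 / ε_5^1.618
  = 1.0040e-2 / (4.7710e-2)^1.618
  = 1.0040e-2 / 0.00727763 ≈ 1.3796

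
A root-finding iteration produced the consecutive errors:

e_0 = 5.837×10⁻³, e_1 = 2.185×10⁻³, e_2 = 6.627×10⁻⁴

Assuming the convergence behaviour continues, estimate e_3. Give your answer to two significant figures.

First estimate the order: p ≈ ln(e_2/e_1) / ln(e_1/e_0) = ln(6.627×10⁻⁴/2.185×10⁻³)/ln(2.185×10⁻³/5.837×10⁻³) = ln(0.303295)/ln(0.374336) ≈ 1.2142.
Then e_3 ≈ e_2·(e_2/e_1)^p = 6.627×10⁻⁴·(0.303295)^1.2142 = 6.627×10⁻⁴·0.234899 ≈ 0.0001557.

1.6e-4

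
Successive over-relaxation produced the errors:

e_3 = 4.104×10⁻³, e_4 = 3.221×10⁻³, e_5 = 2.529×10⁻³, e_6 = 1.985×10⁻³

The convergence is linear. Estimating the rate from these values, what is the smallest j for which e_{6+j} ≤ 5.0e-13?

92

Rate ρ ≈ e_6/e_5 = 1.985×10⁻³/2.529×10⁻³ = 0.7849.
After j more steps, e_{6+j} ≈ 1.985×10⁻³·ρ^j; need ρ^j ≤ 5.0e-13/1.985×10⁻³ = 2.51889e-10.
j ≥ ln(2.51889e-10)/ln(0.7849) = -22.1020/-0.24220 = 91.255.
So 92 more iterations are needed.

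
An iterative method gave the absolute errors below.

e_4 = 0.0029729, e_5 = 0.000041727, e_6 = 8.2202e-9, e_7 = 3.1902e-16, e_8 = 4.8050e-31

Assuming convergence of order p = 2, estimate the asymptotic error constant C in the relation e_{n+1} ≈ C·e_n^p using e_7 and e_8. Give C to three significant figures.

4.72

C ≈ e_8 / e_7^2
  = 4.8050e-31 / (3.1902e-16)^2
  = 4.8050e-31 / 1.01774e-31 ≈ 4.7213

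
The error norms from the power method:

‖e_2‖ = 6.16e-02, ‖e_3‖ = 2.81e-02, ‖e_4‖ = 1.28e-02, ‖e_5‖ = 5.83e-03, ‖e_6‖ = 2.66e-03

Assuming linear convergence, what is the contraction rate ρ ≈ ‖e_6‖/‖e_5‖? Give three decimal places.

ρ ≈ ‖e_6‖/‖e_5‖ = 2.66e-03/5.83e-03 = 0.45626

0.456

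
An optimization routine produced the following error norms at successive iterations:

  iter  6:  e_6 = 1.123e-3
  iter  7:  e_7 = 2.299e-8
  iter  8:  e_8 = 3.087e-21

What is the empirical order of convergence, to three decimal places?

p ≈ ln(e_8/e_7) / ln(e_7/e_6)
  = ln(3.087e-21/2.299e-8) / ln(2.299e-8/1.123e-3)
  = ln(1.34276e-13) / ln(2.0472e-05)
  = -29.638879 / -10.796452 ≈ 2.745243

2.745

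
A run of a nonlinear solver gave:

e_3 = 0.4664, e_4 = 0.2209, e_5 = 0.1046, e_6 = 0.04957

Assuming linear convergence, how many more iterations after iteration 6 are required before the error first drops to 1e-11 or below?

Rate ρ ≈ e_6/e_5 = 0.04957/0.1046 = 0.4739.
After j more steps, e_{6+j} ≈ 0.04957·ρ^j; need ρ^j ≤ 1e-11/0.04957 = 2.01735e-10.
j ≥ ln(2.01735e-10)/ln(0.4739) = -22.3241/-0.74676 = 29.895.
So 30 more iterations are needed.

30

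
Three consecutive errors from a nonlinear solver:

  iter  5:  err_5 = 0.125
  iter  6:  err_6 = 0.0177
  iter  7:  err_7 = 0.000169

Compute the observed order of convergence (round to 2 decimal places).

2.38

p ≈ ln(err_7/err_6) / ln(err_6/err_5)
  = ln(0.000169/0.0177) / ln(0.0177/0.125)
  = ln(0.00954802) / ln(0.1416)
  = -4.65142 / -1.95475 ≈ 2.37955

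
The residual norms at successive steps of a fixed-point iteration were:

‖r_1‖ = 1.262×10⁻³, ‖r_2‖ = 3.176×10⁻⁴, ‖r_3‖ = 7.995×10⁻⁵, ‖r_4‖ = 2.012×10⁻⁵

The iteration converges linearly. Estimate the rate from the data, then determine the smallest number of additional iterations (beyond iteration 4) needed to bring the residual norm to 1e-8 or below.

Rate ρ ≈ ‖r_4‖/‖r_3‖ = 2.012×10⁻⁵/7.995×10⁻⁵ = 0.2517.
After j more steps, ‖r_{4+j}‖ ≈ 2.012×10⁻⁵·ρ^j; need ρ^j ≤ 1e-8/2.012×10⁻⁵ = 0.000497018.
j ≥ ln(0.000497018)/ln(0.2517) = -7.6069/-1.37952 = 5.514.
So 6 more iterations are needed.

6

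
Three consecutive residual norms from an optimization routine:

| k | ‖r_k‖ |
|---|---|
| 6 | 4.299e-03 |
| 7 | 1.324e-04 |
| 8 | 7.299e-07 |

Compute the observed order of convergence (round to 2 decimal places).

1.49

p ≈ ln(‖r_8‖/‖r_7‖) / ln(‖r_7‖/‖r_6‖)
  = ln(7.299e-07/1.324e-04) / ln(1.324e-04/4.299e-03)
  = ln(0.00551284) / ln(0.0307979)
  = -5.20068 / -3.48031 ≈ 1.49432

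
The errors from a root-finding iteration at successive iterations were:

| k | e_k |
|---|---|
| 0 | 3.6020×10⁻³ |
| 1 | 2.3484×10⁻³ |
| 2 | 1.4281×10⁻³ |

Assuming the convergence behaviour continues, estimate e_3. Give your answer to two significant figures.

8.0e-4

First estimate the order: p ≈ ln(e_2/e_1) / ln(e_1/e_0) = ln(1.4281×10⁻³/2.3484×10⁻³)/ln(2.3484×10⁻³/3.6020×10⁻³) = ln(0.608116)/ln(0.651971) ≈ 1.1628.
Then e_3 ≈ e_2·(e_2/e_1)^p = 1.4281×10⁻³·(0.608116)^1.1628 = 1.4281×10⁻³·0.560815 ≈ 0.0008009.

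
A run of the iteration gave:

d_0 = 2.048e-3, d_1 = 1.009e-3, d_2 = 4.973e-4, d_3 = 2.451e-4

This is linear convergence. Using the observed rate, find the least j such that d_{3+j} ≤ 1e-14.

34

Rate ρ ≈ d_3/d_2 = 2.451e-4/4.973e-4 = 0.4929.
After j more steps, d_{3+j} ≈ 2.451e-4·ρ^j; need ρ^j ≤ 1e-14/2.451e-4 = 4.07997e-11.
j ≥ ln(4.07997e-11)/ln(0.4929) = -23.9223/-0.70745 = 33.815.
So 34 more iterations are needed.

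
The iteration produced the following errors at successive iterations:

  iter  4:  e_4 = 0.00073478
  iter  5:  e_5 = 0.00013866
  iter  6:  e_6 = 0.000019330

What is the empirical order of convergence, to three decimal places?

1.182

p ≈ ln(e_6/e_5) / ln(e_5/e_4)
  = ln(0.000019330/0.00013866) / ln(0.00013866/0.00073478)
  = ln(0.139406) / ln(0.18871)
  = -1.970365 / -1.667544 ≈ 1.181597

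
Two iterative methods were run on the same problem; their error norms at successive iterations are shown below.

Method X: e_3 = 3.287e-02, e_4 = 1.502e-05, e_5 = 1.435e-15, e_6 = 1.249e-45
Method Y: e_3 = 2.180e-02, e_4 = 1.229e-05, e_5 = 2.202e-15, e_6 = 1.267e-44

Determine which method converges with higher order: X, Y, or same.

same

Method X: p ≈ ln(1.249e-45/1.435e-15)/ln(1.435e-15/1.502e-05) ≈ 3.00.
Method Y: p ≈ ln(1.267e-44/2.202e-15)/ln(2.202e-15/1.229e-05) ≈ 3.00.
Both orders ≈ 3.0 — effectively the same.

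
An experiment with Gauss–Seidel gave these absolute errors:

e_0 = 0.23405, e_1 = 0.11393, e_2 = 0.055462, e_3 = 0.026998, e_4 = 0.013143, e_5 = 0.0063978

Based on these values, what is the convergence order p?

1

Consecutive ratios: e_5/e_4 = 0.0063978/0.013143 = 0.486784, e_4/e_3 = 0.013143/0.026998 = 0.486814.
p ≈ ln(0.486784)/ln(0.486814) = -0.7199/-0.7199 ≈ 1.00.
So the convergence is linear (order 1).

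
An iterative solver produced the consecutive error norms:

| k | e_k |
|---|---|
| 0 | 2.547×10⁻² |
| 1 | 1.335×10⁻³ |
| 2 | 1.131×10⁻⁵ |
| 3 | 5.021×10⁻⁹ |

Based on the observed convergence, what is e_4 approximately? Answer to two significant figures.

1.9e-14

First estimate the order: p ≈ ln(e_3/e_2) / ln(e_2/e_1) = ln(5.021×10⁻⁹/1.131×10⁻⁵)/ln(1.131×10⁻⁵/1.335×10⁻³) = ln(0.000443943)/ln(0.00847191) ≈ 1.6181.
Then e_4 ≈ e_3·(e_3/e_2)^p = 5.021×10⁻⁹·(0.000443943)^1.6181 = 5.021×10⁻⁹·3.75872e-06 ≈ 1.887e-14.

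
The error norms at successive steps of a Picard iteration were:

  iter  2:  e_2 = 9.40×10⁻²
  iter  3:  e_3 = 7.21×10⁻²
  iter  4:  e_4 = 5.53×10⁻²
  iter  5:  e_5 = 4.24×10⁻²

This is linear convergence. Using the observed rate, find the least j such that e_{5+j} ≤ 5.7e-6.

Rate ρ ≈ e_5/e_4 = 4.24×10⁻²/5.53×10⁻² = 0.7667.
After j more steps, e_{5+j} ≈ 4.24×10⁻²·ρ^j; need ρ^j ≤ 5.7e-6/4.24×10⁻² = 0.000134434.
j ≥ ln(0.000134434)/ln(0.7667) = -8.9144/-0.26566 = 33.556.
So 34 more iterations are needed.

34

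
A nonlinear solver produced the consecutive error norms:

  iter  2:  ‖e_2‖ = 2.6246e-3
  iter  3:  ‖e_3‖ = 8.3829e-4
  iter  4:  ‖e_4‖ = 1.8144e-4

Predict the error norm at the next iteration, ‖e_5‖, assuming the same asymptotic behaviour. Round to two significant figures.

2.3e-5

First estimate the order: p ≈ ln(‖e_4‖/‖e_3‖) / ln(‖e_3‖/‖e_2‖) = ln(1.8144e-4/8.3829e-4)/ln(8.3829e-4/2.6246e-3) = ln(0.216441)/ln(0.319397) ≈ 1.3409.
Then ‖e_5‖ ≈ ‖e_4‖·(‖e_4‖/‖e_3‖)^p = 1.8144e-4·(0.216441)^1.3409 = 1.8144e-4·0.128457 ≈ 2.331e-05.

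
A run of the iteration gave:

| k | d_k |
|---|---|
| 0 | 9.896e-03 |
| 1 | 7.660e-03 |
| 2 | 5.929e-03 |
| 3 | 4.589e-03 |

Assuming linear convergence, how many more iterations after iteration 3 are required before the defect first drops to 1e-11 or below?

78

Rate ρ ≈ d_3/d_2 = 4.589e-03/5.929e-03 = 0.7740.
After j more steps, d_{3+j} ≈ 4.589e-03·ρ^j; need ρ^j ≤ 1e-11/4.589e-03 = 2.17912e-09.
j ≥ ln(2.17912e-09)/ln(0.7740) = -19.9443/-0.25618 = 77.853.
So 78 more iterations are needed.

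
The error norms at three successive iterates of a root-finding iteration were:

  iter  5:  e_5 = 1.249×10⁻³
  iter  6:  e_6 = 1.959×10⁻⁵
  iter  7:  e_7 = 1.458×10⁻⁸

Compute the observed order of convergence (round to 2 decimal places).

1.73

p ≈ ln(e_7/e_6) / ln(e_6/e_5)
  = ln(1.458×10⁻⁸/1.959×10⁻⁵) / ln(1.959×10⁻⁵/1.249×10⁻³)
  = ln(0.000744257) / ln(0.0156845)
  = -7.20312 / -4.15508 ≈ 1.73357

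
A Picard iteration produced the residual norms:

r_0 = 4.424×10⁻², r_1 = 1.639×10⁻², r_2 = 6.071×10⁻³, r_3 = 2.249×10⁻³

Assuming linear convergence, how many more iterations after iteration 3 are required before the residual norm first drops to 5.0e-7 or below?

Rate ρ ≈ r_3/r_2 = 2.249×10⁻³/6.071×10⁻³ = 0.3704.
After j more steps, r_{3+j} ≈ 2.249×10⁻³·ρ^j; need ρ^j ≤ 5.0e-7/2.249×10⁻³ = 0.000222321.
j ≥ ln(0.000222321)/ln(0.3704) = -8.4114/-0.99317 = 8.469.
So 9 more iterations are needed.

9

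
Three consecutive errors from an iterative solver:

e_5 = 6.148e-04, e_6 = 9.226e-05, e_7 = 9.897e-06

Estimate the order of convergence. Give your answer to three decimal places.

p ≈ ln(e_7/e_6) / ln(e_6/e_5)
  = ln(9.897e-06/9.226e-05) / ln(9.226e-05/6.148e-04)
  = ln(0.107273) / ln(0.150065)
  = -2.232378 / -1.896687 ≈ 1.176988

1.177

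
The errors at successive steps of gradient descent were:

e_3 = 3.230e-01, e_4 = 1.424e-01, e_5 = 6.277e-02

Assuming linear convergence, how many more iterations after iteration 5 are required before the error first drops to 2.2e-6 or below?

Rate ρ ≈ e_5/e_4 = 6.277e-02/1.424e-01 = 0.4408.
After j more steps, e_{5+j} ≈ 6.277e-02·ρ^j; need ρ^j ≤ 2.2e-6/6.277e-02 = 3.50486e-05.
j ≥ ln(3.50486e-05)/ln(0.4408) = -10.2588/-0.81916 = 12.524.
So 13 more iterations are needed.

13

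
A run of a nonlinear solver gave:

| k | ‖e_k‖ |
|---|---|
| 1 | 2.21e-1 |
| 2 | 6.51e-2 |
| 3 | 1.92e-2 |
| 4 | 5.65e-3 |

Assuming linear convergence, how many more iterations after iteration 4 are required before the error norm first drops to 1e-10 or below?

Rate ρ ≈ ‖e_4‖/‖e_3‖ = 5.65e-3/1.92e-2 = 0.2943.
After j more steps, ‖e_{4+j}‖ ≈ 5.65e-3·ρ^j; need ρ^j ≤ 1e-10/5.65e-3 = 1.76991e-08.
j ≥ ln(1.76991e-08)/ln(0.2943) = -17.8498/-1.22316 = 14.593.
So 15 more iterations are needed.

15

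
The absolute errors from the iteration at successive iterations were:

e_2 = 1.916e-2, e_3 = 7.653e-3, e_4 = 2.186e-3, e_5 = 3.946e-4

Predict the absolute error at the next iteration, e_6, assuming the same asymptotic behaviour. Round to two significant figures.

First estimate the order: p ≈ ln(e_5/e_4) / ln(e_4/e_3) = ln(3.946e-4/2.186e-3)/ln(2.186e-3/7.653e-3) = ln(0.180512)/ln(0.28564) ≈ 1.3663.
Then e_6 ≈ e_5·(e_5/e_4)^p = 3.946e-4·(0.180512)^1.3663 = 3.946e-4·0.0964194 ≈ 3.805e-05.

3.8e-5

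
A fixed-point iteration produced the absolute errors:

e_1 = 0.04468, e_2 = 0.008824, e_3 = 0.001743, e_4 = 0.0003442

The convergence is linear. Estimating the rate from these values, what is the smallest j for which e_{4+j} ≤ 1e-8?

7

Rate ρ ≈ e_4/e_3 = 0.0003442/0.001743 = 0.1975.
After j more steps, e_{4+j} ≈ 0.0003442·ρ^j; need ρ^j ≤ 1e-8/0.0003442 = 2.90529e-05.
j ≥ ln(2.90529e-05)/ln(0.1975) = -10.4464/-1.62202 = 6.440.
So 7 more iterations are needed.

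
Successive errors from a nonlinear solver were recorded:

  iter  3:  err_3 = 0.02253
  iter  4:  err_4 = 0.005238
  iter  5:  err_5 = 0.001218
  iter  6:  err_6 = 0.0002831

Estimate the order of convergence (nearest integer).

Consecutive ratios: err_6/err_5 = 0.0002831/0.001218 = 0.23243, err_5/err_4 = 0.001218/0.005238 = 0.232532.
p ≈ ln(0.23243)/ln(0.232532) = -1.4592/-1.4587 ≈ 1.00.
So the convergence is linear (order 1).

1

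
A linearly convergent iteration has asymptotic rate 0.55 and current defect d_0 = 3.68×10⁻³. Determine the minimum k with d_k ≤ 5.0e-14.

42

After k steps, d_k ≈ 3.68×10⁻³·0.55^k.
Need 0.55^k ≤ 5.0e-14/3.68×10⁻³ = 1.3587e-11.
k ≥ ln(1.3587e-11)/ln(0.55) = -25.0219/-0.59784 = 41.854.
Smallest integer k = 42.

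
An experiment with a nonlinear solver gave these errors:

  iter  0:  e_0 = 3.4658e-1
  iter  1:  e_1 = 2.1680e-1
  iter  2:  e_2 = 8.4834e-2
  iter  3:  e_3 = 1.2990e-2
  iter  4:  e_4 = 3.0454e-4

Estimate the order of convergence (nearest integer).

Consecutive ratios: e_4/e_3 = 3.0454e-4/1.2990e-2 = 0.0234442, e_3/e_2 = 1.2990e-2/8.4834e-2 = 0.153123.
p ≈ ln(0.0234442)/ln(0.153123) = -3.7531/-1.8765 ≈ 2.00.
So the convergence is quadratic (order 2).

2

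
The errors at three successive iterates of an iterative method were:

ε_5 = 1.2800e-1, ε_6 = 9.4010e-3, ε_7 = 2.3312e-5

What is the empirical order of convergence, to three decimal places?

2.298

p ≈ ln(ε_7/ε_6) / ln(ε_6/ε_5)
  = ln(2.3312e-5/9.4010e-3) / ln(9.4010e-3/1.2800e-1)
  = ln(0.00247974) / ln(0.0734453)
  = -5.999602 / -2.611214 ≈ 2.297629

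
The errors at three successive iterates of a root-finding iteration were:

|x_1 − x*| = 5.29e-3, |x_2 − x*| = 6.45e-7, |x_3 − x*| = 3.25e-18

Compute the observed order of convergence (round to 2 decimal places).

p ≈ ln(|x_3 − x*|/|x_2 − x*|) / ln(|x_2 − x*|/|x_1 − x*|)
  = ln(3.25e-18/6.45e-7) / ln(6.45e-7/5.29e-3)
  = ln(5.03876e-12) / ln(0.000121928)
  = -26.01386 / -9.01208 ≈ 2.88655

2.89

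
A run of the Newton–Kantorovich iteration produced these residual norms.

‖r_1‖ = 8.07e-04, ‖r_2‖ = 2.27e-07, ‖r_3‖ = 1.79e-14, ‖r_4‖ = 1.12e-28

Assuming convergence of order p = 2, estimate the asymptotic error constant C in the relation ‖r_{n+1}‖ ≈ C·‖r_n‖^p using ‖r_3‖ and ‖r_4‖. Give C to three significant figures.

0.350

C ≈ ‖r_4‖ / ‖r_3‖^2
  = 1.12e-28 / (1.79e-14)^2
  = 1.12e-28 / 3.2041e-28 ≈ 0.34955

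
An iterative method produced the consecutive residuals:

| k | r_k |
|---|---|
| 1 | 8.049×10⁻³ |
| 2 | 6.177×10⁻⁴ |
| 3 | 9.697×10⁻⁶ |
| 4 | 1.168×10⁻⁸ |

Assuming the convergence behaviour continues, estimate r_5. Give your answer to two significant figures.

2.2e-13

First estimate the order: p ≈ ln(r_4/r_3) / ln(r_3/r_2) = ln(1.168×10⁻⁸/9.697×10⁻⁶)/ln(9.697×10⁻⁶/6.177×10⁻⁴) = ln(0.0012045)/ln(0.0156986) ≈ 1.6181.
Then r_5 ≈ r_4·(r_4/r_3)^p = 1.168×10⁻⁸·(0.0012045)^1.6181 = 1.168×10⁻⁸·1.88996e-05 ≈ 2.207e-13.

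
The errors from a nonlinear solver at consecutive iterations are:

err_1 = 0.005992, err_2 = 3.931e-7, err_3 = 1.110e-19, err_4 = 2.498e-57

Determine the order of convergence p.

3

Consecutive ratios: err_4/err_3 = 2.498e-57/1.110e-19 = 2.25045e-38, err_3/err_2 = 1.110e-19/3.931e-7 = 2.82371e-13.
p ≈ ln(2.25045e-38)/ln(2.82371e-13) = -86.6871/-28.8956 ≈ 3.00.
So the convergence is cubic (order 3).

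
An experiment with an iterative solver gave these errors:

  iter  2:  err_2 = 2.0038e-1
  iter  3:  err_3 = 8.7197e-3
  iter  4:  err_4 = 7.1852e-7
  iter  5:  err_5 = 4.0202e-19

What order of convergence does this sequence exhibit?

3

Consecutive ratios: err_5/err_4 = 4.0202e-19/7.1852e-7 = 5.59511e-13, err_4/err_3 = 7.1852e-7/8.7197e-3 = 8.24019e-05.
p ≈ ln(5.59511e-13)/ln(8.24019e-05) = -28.2117/-9.4039 ≈ 3.00.
So the convergence is cubic (order 3).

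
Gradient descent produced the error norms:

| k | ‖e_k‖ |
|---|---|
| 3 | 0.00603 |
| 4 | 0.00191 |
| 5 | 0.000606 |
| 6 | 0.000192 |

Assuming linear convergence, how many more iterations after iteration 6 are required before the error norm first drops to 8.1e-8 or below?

7

Rate ρ ≈ ‖e_6‖/‖e_5‖ = 0.000192/0.000606 = 0.3168.
After j more steps, ‖e_{6+j}‖ ≈ 0.000192·ρ^j; need ρ^j ≤ 8.1e-8/0.000192 = 0.000421875.
j ≥ ln(0.000421875)/ln(0.3168) = -7.7708/-1.14948 = 6.760.
So 7 more iterations are needed.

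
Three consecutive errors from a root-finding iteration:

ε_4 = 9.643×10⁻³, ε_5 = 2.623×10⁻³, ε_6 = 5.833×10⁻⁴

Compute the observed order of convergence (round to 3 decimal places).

1.155

p ≈ ln(ε_6/ε_5) / ln(ε_5/ε_4)
  = ln(5.833×10⁻⁴/2.623×10⁻³) / ln(2.623×10⁻³/9.643×10⁻³)
  = ln(0.222379) / ln(0.272011)
  = -1.503372 / -1.301913 ≈ 1.154741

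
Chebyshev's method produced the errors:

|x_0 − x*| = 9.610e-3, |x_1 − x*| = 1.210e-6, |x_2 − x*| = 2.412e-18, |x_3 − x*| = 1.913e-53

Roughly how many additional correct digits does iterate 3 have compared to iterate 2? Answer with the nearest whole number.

35

Digits gained ≈ log₁₀(|x_2 − x*|/|x_3 − x*|) = log₁₀(2.412e-18/1.913e-53) = log₁₀(1.26085e+35) ≈ 35.101.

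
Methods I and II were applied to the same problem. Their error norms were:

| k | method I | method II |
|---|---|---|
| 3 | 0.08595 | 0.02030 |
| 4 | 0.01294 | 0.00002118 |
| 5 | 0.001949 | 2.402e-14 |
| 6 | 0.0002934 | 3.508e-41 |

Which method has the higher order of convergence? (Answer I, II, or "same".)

II

Method I: p ≈ ln(0.0002934/0.001949)/ln(0.001949/0.01294) ≈ 1.00.
Method II: p ≈ ln(3.508e-41/2.402e-14)/ln(2.402e-14/0.00002118) ≈ 3.00.
Method II has the higher order (≈3.0 vs ≈1.0).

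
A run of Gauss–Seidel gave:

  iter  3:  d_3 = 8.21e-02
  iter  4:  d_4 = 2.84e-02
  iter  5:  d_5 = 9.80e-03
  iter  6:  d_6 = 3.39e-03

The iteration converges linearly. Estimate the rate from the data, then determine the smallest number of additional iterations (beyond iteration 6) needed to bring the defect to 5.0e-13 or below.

22

Rate ρ ≈ d_6/d_5 = 3.39e-03/9.80e-03 = 0.3459.
After j more steps, d_{6+j} ≈ 3.39e-03·ρ^j; need ρ^j ≤ 5.0e-13/3.39e-03 = 1.47493e-10.
j ≥ ln(1.47493e-10)/ln(0.3459) = -22.6372/-1.06161 = 21.323.
So 22 more iterations are needed.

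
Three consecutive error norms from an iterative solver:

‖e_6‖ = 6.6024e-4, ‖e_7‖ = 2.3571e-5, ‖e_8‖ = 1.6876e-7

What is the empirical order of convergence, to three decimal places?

1.482

p ≈ ln(‖e_8‖/‖e_7‖) / ln(‖e_7‖/‖e_6‖)
  = ln(1.6876e-7/2.3571e-5) / ln(2.3571e-5/6.6024e-4)
  = ln(0.00715965) / ln(0.0357007)
  = -4.939294 / -3.332585 ≈ 1.482121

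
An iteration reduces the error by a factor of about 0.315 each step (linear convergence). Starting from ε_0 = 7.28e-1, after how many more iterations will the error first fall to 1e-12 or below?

24

After k steps, ε_k ≈ 7.28e-1·0.315^k.
Need 0.315^k ≤ 1e-12/7.28e-1 = 1.37363e-12.
k ≥ ln(1.37363e-12)/ln(0.315) = -27.3136/-1.15518 = 23.644.
Smallest integer k = 24.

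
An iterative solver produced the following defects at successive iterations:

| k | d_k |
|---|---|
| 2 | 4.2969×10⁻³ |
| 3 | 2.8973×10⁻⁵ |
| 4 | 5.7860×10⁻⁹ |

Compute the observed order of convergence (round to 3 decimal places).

p ≈ ln(d_4/d_3) / ln(d_3/d_2)
  = ln(5.7860×10⁻⁹/2.8973×10⁻⁵) / ln(2.8973×10⁻⁵/4.2969×10⁻³)
  = ln(0.000199703) / ln(0.00674277)
  = -8.518679 / -4.999284 ≈ 1.703980

1.704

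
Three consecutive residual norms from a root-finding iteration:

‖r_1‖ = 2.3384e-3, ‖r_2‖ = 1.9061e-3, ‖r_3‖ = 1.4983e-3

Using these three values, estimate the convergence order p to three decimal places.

1.178

p ≈ ln(‖r_3‖/‖r_2‖) / ln(‖r_2‖/‖r_1‖)
  = ln(1.4983e-3/1.9061e-3) / ln(1.9061e-3/2.3384e-3)
  = ln(0.786055) / ln(0.81513)
  = -0.240729 / -0.204408 ≈ 1.177689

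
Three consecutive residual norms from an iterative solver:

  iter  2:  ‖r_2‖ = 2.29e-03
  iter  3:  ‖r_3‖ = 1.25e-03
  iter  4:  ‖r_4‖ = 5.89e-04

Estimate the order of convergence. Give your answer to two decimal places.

1.24

p ≈ ln(‖r_4‖/‖r_3‖) / ln(‖r_3‖/‖r_2‖)
  = ln(5.89e-04/1.25e-03) / ln(1.25e-03/2.29e-03)
  = ln(0.4712) / ln(0.545852)
  = -0.75247 / -0.60541 ≈ 1.24291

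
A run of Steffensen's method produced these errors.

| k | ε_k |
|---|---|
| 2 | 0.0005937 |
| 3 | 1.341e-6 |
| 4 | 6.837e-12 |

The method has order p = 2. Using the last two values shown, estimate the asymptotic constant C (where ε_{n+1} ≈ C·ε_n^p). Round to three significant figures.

C ≈ ε_4 / ε_3^2
  = 6.837e-12 / (1.341e-6)^2
  = 6.837e-12 / 1.79828e-12 ≈ 3.802

3.80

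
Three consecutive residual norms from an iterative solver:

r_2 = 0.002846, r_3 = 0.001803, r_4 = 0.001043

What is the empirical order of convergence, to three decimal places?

1.199

p ≈ ln(r_4/r_3) / ln(r_3/r_2)
  = ln(0.001043/0.001803) / ln(0.001803/0.002846)
  = ln(0.57848) / ln(0.633521)
  = -0.547351 / -0.456462 ≈ 1.199116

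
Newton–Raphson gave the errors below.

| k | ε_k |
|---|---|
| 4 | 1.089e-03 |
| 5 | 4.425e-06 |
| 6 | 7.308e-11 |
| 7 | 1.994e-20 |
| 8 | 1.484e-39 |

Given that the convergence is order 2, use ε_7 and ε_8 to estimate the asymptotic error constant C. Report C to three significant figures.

C ≈ ε_8 / ε_7^2
  = 1.484e-39 / (1.994e-20)^2
  = 1.484e-39 / 3.97604e-40 ≈ 3.7324

3.73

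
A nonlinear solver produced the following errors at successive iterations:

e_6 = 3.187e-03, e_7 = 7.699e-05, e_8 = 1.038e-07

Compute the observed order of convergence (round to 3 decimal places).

1.775

p ≈ ln(e_8/e_7) / ln(e_7/e_6)
  = ln(1.038e-07/7.699e-05) / ln(7.699e-05/3.187e-03)
  = ln(0.00134823) / ln(0.0241575)
  = -6.608963 / -3.723160 ≈ 1.775095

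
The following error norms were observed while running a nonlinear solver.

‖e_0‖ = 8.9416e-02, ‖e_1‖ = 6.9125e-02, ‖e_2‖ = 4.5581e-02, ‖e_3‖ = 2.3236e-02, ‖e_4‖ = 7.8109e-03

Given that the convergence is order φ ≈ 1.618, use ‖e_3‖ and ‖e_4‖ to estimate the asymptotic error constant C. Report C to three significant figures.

C ≈ ‖e_4‖ / ‖e_3‖^1.618
  = 7.8109e-03 / (2.3236e-02)^1.618
  = 7.8109e-03 / 0.00227221 ≈ 3.4376

3.44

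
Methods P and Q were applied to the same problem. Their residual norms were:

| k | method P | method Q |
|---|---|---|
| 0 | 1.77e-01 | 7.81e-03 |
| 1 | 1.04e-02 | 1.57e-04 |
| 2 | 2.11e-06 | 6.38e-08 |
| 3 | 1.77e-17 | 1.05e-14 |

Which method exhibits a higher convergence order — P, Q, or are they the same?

Method P: p ≈ ln(1.77e-17/2.11e-06)/ln(2.11e-06/1.04e-02) ≈ 3.00.
Method Q: p ≈ ln(1.05e-14/6.38e-08)/ln(6.38e-08/1.57e-04) ≈ 2.00.
Method P has the higher order (≈3.0 vs ≈2.0).

P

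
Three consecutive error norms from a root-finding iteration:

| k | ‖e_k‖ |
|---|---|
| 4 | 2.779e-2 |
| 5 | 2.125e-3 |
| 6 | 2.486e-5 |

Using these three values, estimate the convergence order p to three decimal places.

p ≈ ln(‖e_6‖/‖e_5‖) / ln(‖e_5‖/‖e_4‖)
  = ln(2.486e-5/2.125e-3) / ln(2.125e-3/2.779e-2)
  = ln(0.0116988) / ln(0.0764664)
  = -4.448269 / -2.570904 ≈ 1.730235

1.730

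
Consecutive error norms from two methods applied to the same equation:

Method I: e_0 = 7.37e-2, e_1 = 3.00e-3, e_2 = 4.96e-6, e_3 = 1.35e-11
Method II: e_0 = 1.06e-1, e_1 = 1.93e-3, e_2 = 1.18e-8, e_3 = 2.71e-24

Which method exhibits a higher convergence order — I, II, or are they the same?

II

Method I: p ≈ ln(1.35e-11/4.96e-6)/ln(4.96e-6/3.00e-3) ≈ 2.00.
Method II: p ≈ ln(2.71e-24/1.18e-8)/ln(1.18e-8/1.93e-3) ≈ 3.00.
Method II has the higher order (≈3.0 vs ≈2.0).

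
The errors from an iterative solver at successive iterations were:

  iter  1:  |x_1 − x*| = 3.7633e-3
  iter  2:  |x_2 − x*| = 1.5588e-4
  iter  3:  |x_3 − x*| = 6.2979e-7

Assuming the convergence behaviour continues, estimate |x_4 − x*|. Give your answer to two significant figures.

4.5e-11

First estimate the order: p ≈ ln(|x_3 − x*|/|x_2 − x*|) / ln(|x_2 − x*|/|x_1 − x*|) = ln(6.2979e-7/1.5588e-4)/ln(1.5588e-4/3.7633e-3) = ln(0.00404022)/ln(0.0414211) ≈ 1.7310.
Then |x_4 − x*| ≈ |x_3 − x*|·(|x_3 − x*|/|x_2 − x*|)^p = 6.2979e-7·(0.00404022)^1.7310 = 6.2979e-7·7.18931e-05 ≈ 4.528e-11.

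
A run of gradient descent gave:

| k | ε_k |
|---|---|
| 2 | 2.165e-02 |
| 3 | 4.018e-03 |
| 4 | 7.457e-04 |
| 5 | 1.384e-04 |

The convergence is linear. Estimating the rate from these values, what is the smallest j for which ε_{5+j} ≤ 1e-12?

12

Rate ρ ≈ ε_5/ε_4 = 1.384e-04/7.457e-04 = 0.1856.
After j more steps, ε_{5+j} ≈ 1.384e-04·ρ^j; need ρ^j ≤ 1e-12/1.384e-04 = 7.22543e-09.
j ≥ ln(7.22543e-09)/ln(0.1856) = -18.7457/-1.68416 = 11.131.
So 12 more iterations are needed.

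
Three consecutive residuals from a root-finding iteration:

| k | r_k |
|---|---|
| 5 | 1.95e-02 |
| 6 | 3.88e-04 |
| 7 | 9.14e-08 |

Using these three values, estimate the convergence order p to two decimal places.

p ≈ ln(r_7/r_6) / ln(r_6/r_5)
  = ln(9.14e-08/3.88e-04) / ln(3.88e-04/1.95e-02)
  = ln(0.000235567) / ln(0.0198974)
  = -8.35352 / -3.91717 ≈ 2.13254

2.13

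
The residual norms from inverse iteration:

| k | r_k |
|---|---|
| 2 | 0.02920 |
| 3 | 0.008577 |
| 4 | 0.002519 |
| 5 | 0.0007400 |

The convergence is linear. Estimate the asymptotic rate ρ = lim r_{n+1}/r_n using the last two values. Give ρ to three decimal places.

ρ ≈ r_5/r_4 = 0.0007400/0.002519 = 0.29377

0.294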